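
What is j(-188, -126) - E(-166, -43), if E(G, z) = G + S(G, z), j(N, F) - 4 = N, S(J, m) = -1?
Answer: -17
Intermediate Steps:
j(N, F) = 4 + N
E(G, z) = -1 + G (E(G, z) = G - 1 = -1 + G)
j(-188, -126) - E(-166, -43) = (4 - 188) - (-1 - 166) = -184 - 1*(-167) = -184 + 167 = -17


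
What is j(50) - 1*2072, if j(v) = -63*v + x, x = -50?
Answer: -5272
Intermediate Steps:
j(v) = -50 - 63*v (j(v) = -63*v - 50 = -50 - 63*v)
j(50) - 1*2072 = (-50 - 63*50) - 1*2072 = (-50 - 3150) - 2072 = -3200 - 2072 = -5272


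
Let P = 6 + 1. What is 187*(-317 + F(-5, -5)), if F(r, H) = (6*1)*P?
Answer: -51425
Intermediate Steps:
P = 7
F(r, H) = 42 (F(r, H) = (6*1)*7 = 6*7 = 42)
187*(-317 + F(-5, -5)) = 187*(-317 + 42) = 187*(-275) = -51425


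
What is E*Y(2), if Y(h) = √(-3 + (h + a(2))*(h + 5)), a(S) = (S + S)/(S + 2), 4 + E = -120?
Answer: -372*√2 ≈ -526.09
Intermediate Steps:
E = -124 (E = -4 - 120 = -124)
a(S) = 2*S/(2 + S) (a(S) = (2*S)/(2 + S) = 2*S/(2 + S))
Y(h) = √(-3 + (1 + h)*(5 + h)) (Y(h) = √(-3 + (h + 2*2/(2 + 2))*(h + 5)) = √(-3 + (h + 2*2/4)*(5 + h)) = √(-3 + (h + 2*2*(¼))*(5 + h)) = √(-3 + (h + 1)*(5 + h)) = √(-3 + (1 + h)*(5 + h)))
E*Y(2) = -124*√(2 + 2² + 6*2) = -124*√(2 + 4 + 12) = -372*√2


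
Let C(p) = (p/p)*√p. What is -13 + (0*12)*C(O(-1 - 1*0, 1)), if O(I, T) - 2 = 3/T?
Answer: -13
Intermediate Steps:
O(I, T) = 2 + 3/T
C(p) = √p (C(p) = 1*√p = √p)
-13 + (0*12)*C(O(-1 - 1*0, 1)) = -13 + (0*12)*√(2 + 3/1) = -13 + 0*√(2 + 3*1) = -13 + 0*√(2 + 3) = -13 + 0*√5 = -13 + 0 = -13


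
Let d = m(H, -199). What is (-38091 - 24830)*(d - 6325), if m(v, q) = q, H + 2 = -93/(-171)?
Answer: 410496604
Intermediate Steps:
H = -83/57 (H = -2 - 93/(-171) = -2 - 93*(-1/171) = -2 + 31/57 = -83/57 ≈ -1.4561)
d = -199
(-38091 - 24830)*(d - 6325) = (-38091 - 24830)*(-199 - 6325) = -62921*(-6524) = 410496604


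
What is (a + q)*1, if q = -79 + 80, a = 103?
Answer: 104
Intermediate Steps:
q = 1
(a + q)*1 = (103 + 1)*1 = 104*1 = 104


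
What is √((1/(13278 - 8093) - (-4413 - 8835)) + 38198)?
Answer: √1383085844535/5185 ≈ 226.82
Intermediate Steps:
√((1/(13278 - 8093) - (-4413 - 8835)) + 38198) = √((1/5185 - 1*(-13248)) + 38198) = √((1/5185 + 13248) + 38198) = √(68690881/5185 + 38198) = √(266747511/5185) = √1383085844535/5185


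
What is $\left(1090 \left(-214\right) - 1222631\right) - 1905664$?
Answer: $-3361555$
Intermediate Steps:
$\left(1090 \left(-214\right) - 1222631\right) - 1905664 = \left(-233260 - 1222631\right) - 1905664 = -1455891 - 1905664 = -3361555$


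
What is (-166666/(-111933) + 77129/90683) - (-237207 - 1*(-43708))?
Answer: 1964119912879496/10150420239 ≈ 1.9350e+5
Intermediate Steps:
(-166666/(-111933) + 77129/90683) - (-237207 - 1*(-43708)) = (-166666*(-1/111933) + 77129*(1/90683)) - (-237207 + 43708) = (166666/111933 + 77129/90683) - 1*(-193499) = 23747053235/10150420239 + 193499 = 1964119912879496/10150420239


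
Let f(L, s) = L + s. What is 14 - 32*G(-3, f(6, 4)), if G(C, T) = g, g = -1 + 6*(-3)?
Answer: 622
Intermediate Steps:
g = -19 (g = -1 - 18 = -19)
G(C, T) = -19
14 - 32*G(-3, f(6, 4)) = 14 - 32*(-19) = 14 + 608 = 622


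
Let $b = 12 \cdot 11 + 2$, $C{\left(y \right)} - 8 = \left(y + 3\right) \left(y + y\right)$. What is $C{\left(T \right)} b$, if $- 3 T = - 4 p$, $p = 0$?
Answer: $1072$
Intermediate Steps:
$T = 0$ ($T = - \frac{\left(-1\right) 4 \cdot 0}{3} = - \frac{\left(-1\right) 0}{3} = \left(- \frac{1}{3}\right) 0 = 0$)
$C{\left(y \right)} = 8 + 2 y \left(3 + y\right)$ ($C{\left(y \right)} = 8 + \left(y + 3\right) \left(y + y\right) = 8 + \left(3 + y\right) 2 y = 8 + 2 y \left(3 + y\right)$)
$b = 134$ ($b = 132 + 2 = 134$)
$C{\left(T \right)} b = \left(8 + 2 \cdot 0^{2} + 6 \cdot 0\right) 134 = \left(8 + 2 \cdot 0 + 0\right) 134 = \left(8 + 0 + 0\right) 134 = 8 \cdot 134 = 1072$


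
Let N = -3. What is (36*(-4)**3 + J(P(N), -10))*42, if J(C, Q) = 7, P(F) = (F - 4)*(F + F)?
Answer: -96474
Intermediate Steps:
P(F) = 2*F*(-4 + F) (P(F) = (-4 + F)*(2*F) = 2*F*(-4 + F))
(36*(-4)**3 + J(P(N), -10))*42 = (36*(-4)**3 + 7)*42 = (36*(-64) + 7)*42 = (-2304 + 7)*42 = -2297*42 = -96474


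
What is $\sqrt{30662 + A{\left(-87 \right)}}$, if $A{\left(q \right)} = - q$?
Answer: $\sqrt{30749} \approx 175.35$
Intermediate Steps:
$\sqrt{30662 + A{\left(-87 \right)}} = \sqrt{30662 - -87} = \sqrt{30662 + 87} = \sqrt{30749}$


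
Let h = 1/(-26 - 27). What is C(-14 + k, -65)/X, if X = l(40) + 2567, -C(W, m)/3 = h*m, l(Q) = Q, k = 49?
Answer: -65/46057 ≈ -0.0014113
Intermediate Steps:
h = -1/53 (h = 1/(-53) = -1/53 ≈ -0.018868)
C(W, m) = 3*m/53 (C(W, m) = -(-3)*m/53 = 3*m/53)
X = 2607 (X = 40 + 2567 = 2607)
C(-14 + k, -65)/X = ((3/53)*(-65))/2607 = -195/53*1/2607 = -65/46057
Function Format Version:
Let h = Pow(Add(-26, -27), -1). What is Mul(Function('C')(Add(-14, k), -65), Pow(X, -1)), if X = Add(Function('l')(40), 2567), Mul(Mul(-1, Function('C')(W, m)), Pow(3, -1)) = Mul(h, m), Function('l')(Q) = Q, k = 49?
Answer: Rational(-65, 46057) ≈ -0.0014113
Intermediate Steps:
h = Rational(-1, 53) (h = Pow(-53, -1) = Rational(-1, 53) ≈ -0.018868)
Function('C')(W, m) = Mul(Rational(3, 53), m) (Function('C')(W, m) = Mul(-3, Mul(Rational(-1, 53), m)) = Mul(Rational(3, 53), m))
X = 2607 (X = Add(40, 2567) = 2607)
Mul(Function('C')(Add(-14, k), -65), Pow(X, -1)) = Mul(Mul(Rational(3, 53), -65), Pow(2607, -1)) = Mul(Rational(-195, 53), Rational(1, 2607)) = Rational(-65, 46057)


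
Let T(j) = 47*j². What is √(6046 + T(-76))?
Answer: √277518 ≈ 526.80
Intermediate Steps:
√(6046 + T(-76)) = √(6046 + 47*(-76)²) = √(6046 + 47*5776) = √(6046 + 271472) = √277518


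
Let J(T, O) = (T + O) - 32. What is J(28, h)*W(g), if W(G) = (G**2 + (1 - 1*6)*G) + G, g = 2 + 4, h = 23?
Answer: 228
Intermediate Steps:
J(T, O) = -32 + O + T (J(T, O) = (O + T) - 32 = -32 + O + T)
g = 6
W(G) = G**2 - 4*G (W(G) = (G**2 + (1 - 6)*G) + G = (G**2 - 5*G) + G = G**2 - 4*G)
J(28, h)*W(g) = (-32 + 23 + 28)*(6*(-4 + 6)) = 19*(6*2) = 19*12 = 228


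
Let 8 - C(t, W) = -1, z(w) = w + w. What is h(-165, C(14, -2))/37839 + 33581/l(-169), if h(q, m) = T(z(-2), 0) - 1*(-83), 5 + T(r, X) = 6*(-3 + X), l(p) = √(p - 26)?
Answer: 20/12613 - 33581*I*√195/195 ≈ 0.0015857 - 2404.8*I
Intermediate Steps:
z(w) = 2*w
l(p) = √(-26 + p)
T(r, X) = -23 + 6*X (T(r, X) = -5 + 6*(-3 + X) = -5 + (-18 + 6*X) = -23 + 6*X)
C(t, W) = 9 (C(t, W) = 8 - 1*(-1) = 8 + 1 = 9)
h(q, m) = 60 (h(q, m) = (-23 + 6*0) - 1*(-83) = (-23 + 0) + 83 = -23 + 83 = 60)
h(-165, C(14, -2))/37839 + 33581/l(-169) = 60/37839 + 33581/(√(-26 - 169)) = 60*(1/37839) + 33581/(√(-195)) = 20/12613 + 33581/((I*√195)) = 20/12613 + 33581*(-I*√195/195) = 20/12613 - 33581*I*√195/195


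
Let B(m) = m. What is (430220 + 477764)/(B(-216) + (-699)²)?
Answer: 907984/488385 ≈ 1.8592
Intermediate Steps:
(430220 + 477764)/(B(-216) + (-699)²) = (430220 + 477764)/(-216 + (-699)²) = 907984/(-216 + 488601) = 907984/488385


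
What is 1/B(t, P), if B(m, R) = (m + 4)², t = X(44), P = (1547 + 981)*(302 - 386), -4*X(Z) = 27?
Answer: 16/121 ≈ 0.13223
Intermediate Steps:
X(Z) = -27/4 (X(Z) = -¼*27 = -27/4)
P = -212352 (P = 2528*(-84) = -212352)
t = -27/4 ≈ -6.7500
B(m, R) = (4 + m)²
1/B(t, P) = 1/((4 - 27/4)²) = 1/((-11/4)²) = 1/(121/16) = 16/121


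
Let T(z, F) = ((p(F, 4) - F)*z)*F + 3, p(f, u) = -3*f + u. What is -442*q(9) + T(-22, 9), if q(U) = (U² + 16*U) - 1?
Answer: -92669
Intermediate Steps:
p(f, u) = u - 3*f
T(z, F) = 3 + F*z*(4 - 4*F) (T(z, F) = (((4 - 3*F) - F)*z)*F + 3 = ((4 - 4*F)*z)*F + 3 = (z*(4 - 4*F))*F + 3 = F*z*(4 - 4*F) + 3 = 3 + F*z*(4 - 4*F))
q(U) = -1 + U² + 16*U
-442*q(9) + T(-22, 9) = -442*(-1 + 9² + 16*9) + (3 - 4*(-22)*9² + 4*9*(-22)) = -442*(-1 + 81 + 144) + (3 - 4*(-22)*81 - 792) = -442*224 + (3 + 7128 - 792) = -99008 + 6339 = -92669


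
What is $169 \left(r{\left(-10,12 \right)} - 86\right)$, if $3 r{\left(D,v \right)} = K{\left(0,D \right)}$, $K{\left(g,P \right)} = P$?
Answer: $- \frac{45292}{3} \approx -15097.0$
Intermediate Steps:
$r{\left(D,v \right)} = \frac{D}{3}$
$169 \left(r{\left(-10,12 \right)} - 86\right) = 169 \left(\frac{1}{3} \left(-10\right) - 86\right) = 169 \left(- \frac{10}{3} - 86\right) = 169 \left(- \frac{268}{3}\right) = - \frac{45292}{3}$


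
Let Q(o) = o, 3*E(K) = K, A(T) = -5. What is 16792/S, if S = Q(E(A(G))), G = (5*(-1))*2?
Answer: -50376/5 ≈ -10075.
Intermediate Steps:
G = -10 (G = -5*2 = -10)
E(K) = K/3
S = -5/3 (S = (1/3)*(-5) = -5/3 ≈ -1.6667)
16792/S = 16792/(-5/3) = 16792*(-3/5) = -50376/5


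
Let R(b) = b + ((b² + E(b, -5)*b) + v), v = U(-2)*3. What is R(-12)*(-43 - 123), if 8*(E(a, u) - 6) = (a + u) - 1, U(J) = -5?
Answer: -11952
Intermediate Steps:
v = -15 (v = -5*3 = -15)
E(a, u) = 47/8 + a/8 + u/8 (E(a, u) = 6 + ((a + u) - 1)/8 = 6 + (-1 + a + u)/8 = 6 + (-⅛ + a/8 + u/8) = 47/8 + a/8 + u/8)
R(b) = -15 + b + b² + b*(21/4 + b/8) (R(b) = b + ((b² + (47/8 + b/8 + (⅛)*(-5))*b) - 15) = b + ((b² + (47/8 + b/8 - 5/8)*b) - 15) = b + ((b² + (21/4 + b/8)*b) - 15) = b + ((b² + b*(21/4 + b/8)) - 15) = b + (-15 + b² + b*(21/4 + b/8)) = -15 + b + b² + b*(21/4 + b/8))
R(-12)*(-43 - 123) = (-15 + (9/8)*(-12)² + (25/4)*(-12))*(-43 - 123) = (-15 + (9/8)*144 - 75)*(-166) = (-15 + 162 - 75)*(-166) = 72*(-166) = -11952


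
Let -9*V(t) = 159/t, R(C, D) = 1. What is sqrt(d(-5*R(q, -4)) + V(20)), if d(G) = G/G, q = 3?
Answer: sqrt(105)/30 ≈ 0.34157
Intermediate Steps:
V(t) = -53/(3*t)
d(G) = 1
sqrt(d(-5*R(q, -4)) + V(20)) = sqrt(1 - 53/3/20) = sqrt(1 - 53/3*1/20) = sqrt(1 - 53/60) = sqrt(7/60) = sqrt(105)/30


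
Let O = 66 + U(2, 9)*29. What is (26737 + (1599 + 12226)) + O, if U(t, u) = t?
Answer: 40686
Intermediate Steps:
O = 124 (O = 66 + 2*29 = 66 + 58 = 124)
(26737 + (1599 + 12226)) + O = (26737 + (1599 + 12226)) + 124 = (26737 + 13825) + 124 = 40562 + 124 = 40686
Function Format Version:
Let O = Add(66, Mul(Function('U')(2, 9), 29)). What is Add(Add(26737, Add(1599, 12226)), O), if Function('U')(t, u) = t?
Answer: 40686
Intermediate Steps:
O = 124 (O = Add(66, Mul(2, 29)) = Add(66, 58) = 124)
Add(Add(26737, Add(1599, 12226)), O) = Add(Add(26737, Add(1599, 12226)), 124) = Add(Add(26737, 13825), 124) = Add(40562, 124) = 40686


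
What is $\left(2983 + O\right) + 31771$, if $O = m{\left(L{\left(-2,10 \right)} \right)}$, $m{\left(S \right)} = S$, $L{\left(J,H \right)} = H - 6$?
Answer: $34758$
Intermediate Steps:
$L{\left(J,H \right)} = -6 + H$ ($L{\left(J,H \right)} = H - 6 = -6 + H$)
$O = 4$ ($O = -6 + 10 = 4$)
$\left(2983 + O\right) + 31771 = \left(2983 + 4\right) + 31771 = 2987 + 31771 = 34758$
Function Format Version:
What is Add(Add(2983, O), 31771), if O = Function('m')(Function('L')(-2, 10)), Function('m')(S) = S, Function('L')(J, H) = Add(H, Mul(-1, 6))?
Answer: 34758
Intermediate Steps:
Function('L')(J, H) = Add(-6, H) (Function('L')(J, H) = Add(H, -6) = Add(-6, H))
O = 4 (O = Add(-6, 10) = 4)
Add(Add(2983, O), 31771) = Add(Add(2983, 4), 31771) = Add(2987, 31771) = 34758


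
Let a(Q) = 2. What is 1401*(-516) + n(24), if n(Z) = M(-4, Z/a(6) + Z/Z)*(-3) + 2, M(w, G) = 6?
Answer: -722932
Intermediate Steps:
n(Z) = -16 (n(Z) = 6*(-3) + 2 = -18 + 2 = -16)
1401*(-516) + n(24) = 1401*(-516) - 16 = -722916 - 16 = -722932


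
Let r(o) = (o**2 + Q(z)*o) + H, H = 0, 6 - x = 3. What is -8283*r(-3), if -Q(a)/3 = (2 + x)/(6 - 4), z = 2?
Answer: -521829/2 ≈ -2.6091e+5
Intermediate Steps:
x = 3 (x = 6 - 1*3 = 6 - 3 = 3)
Q(a) = -15/2 (Q(a) = -3*(2 + 3)/(6 - 4) = -15/2)
r(o) = o**2 - 15*o/2 (r(o) = (o**2 - 15*o/2) + 0 = o**2 - 15*o/2)
-8283*r(-3) = -8283*(-3)*(-15 + 2*(-3))/2 = -8283*(-3)*(-15 - 6)/2 = -8283*(-3)*(-21)/2 = -8283*63/2 = -521829/2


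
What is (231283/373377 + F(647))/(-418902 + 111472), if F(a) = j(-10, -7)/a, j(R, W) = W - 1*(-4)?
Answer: -14851997/7426737734817 ≈ -1.9998e-6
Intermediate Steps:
j(R, W) = 4 + W (j(R, W) = W + 4 = 4 + W)
F(a) = -3/a (F(a) = (4 - 7)/a = -3/a)
(231283/373377 + F(647))/(-418902 + 111472) = (231283/373377 - 3/647)/(-418902 + 111472) = (231283*(1/373377) - 3*1/647)/(-307430) = (231283/373377 - 3/647)*(-1/307430) = (148519970/241574919)*(-1/307430) = -14851997/7426737734817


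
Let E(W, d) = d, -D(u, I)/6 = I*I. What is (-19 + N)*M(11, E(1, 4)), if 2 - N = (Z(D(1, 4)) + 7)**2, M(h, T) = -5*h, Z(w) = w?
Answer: 436590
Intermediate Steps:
D(u, I) = -6*I**2 (D(u, I) = -6*I*I = -6*I**2)
N = -7919 (N = 2 - (-6*4**2 + 7)**2 = 2 - (-6*16 + 7)**2 = 2 - (-96 + 7)**2 = 2 - 1*(-89)**2 = 2 - 1*7921 = 2 - 7921 = -7919)
(-19 + N)*M(11, E(1, 4)) = (-19 - 7919)*(-5*11) = -7938*(-55) = 436590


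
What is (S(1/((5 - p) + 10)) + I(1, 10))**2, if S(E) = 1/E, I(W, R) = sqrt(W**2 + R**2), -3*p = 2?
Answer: 3118/9 + 94*sqrt(101)/3 ≈ 661.34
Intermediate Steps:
p = -2/3 (p = -1/3*2 = -2/3 ≈ -0.66667)
I(W, R) = sqrt(R**2 + W**2)
(S(1/((5 - p) + 10)) + I(1, 10))**2 = (1/(1/((5 - 1*(-2/3)) + 10)) + sqrt(10**2 + 1**2))**2 = (1/(1/((5 + 2/3) + 10)) + sqrt(100 + 1))**2 = (1/(1/(17/3 + 10)) + sqrt(101))**2 = (1/(1/(47/3)) + sqrt(101))**2 = (1/(3/47) + sqrt(101))**2 = (47/3 + sqrt(101))**2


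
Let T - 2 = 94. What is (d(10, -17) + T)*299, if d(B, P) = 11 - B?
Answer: 29003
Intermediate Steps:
T = 96 (T = 2 + 94 = 96)
(d(10, -17) + T)*299 = ((11 - 1*10) + 96)*299 = ((11 - 10) + 96)*299 = (1 + 96)*299 = 97*299 = 29003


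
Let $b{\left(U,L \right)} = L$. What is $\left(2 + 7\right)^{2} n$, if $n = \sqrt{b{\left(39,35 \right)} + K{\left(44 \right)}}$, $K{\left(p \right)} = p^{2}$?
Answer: $243 \sqrt{219} \approx 3596.1$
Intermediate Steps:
$n = 3 \sqrt{219}$ ($n = \sqrt{35 + 44^{2}} = \sqrt{35 + 1936} = \sqrt{1971} = 3 \sqrt{219} \approx 44.396$)
$\left(2 + 7\right)^{2} n = \left(2 + 7\right)^{2} \cdot 3 \sqrt{219} = 9^{2} \cdot 3 \sqrt{219} = 81 \cdot 3 \sqrt{219} = 243 \sqrt{219}$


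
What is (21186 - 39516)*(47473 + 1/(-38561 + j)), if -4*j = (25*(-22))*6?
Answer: -16418557928955/18868 ≈ -8.7018e+8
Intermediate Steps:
j = 825 (j = -25*(-22)*6/4 = -(-275)*6/2 = -1/4*(-3300) = 825)
(21186 - 39516)*(47473 + 1/(-38561 + j)) = (21186 - 39516)*(47473 + 1/(-38561 + 825)) = -18330*(47473 + 1/(-37736)) = -18330*(47473 - 1/37736) = -18330*1791441127/37736 = -16418557928955/18868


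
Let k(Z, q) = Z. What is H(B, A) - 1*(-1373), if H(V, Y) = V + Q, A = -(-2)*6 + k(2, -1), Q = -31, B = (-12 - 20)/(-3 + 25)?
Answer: 14746/11 ≈ 1340.5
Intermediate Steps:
B = -16/11 (B = -32/22 = -32*1/22 = -16/11 ≈ -1.4545)
A = 14 (A = -(-2)*6 + 2 = -2*(-6) + 2 = 12 + 2 = 14)
H(V, Y) = -31 + V (H(V, Y) = V - 31 = -31 + V)
H(B, A) - 1*(-1373) = (-31 - 16/11) - 1*(-1373) = -357/11 + 1373 = 14746/11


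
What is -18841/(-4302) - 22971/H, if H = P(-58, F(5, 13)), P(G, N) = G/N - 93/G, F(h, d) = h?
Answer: 2208675403/959346 ≈ 2302.3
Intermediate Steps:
P(G, N) = -93/G + G/N
H = -2899/290 (H = -93/(-58) - 58/5 = -93*(-1/58) - 58*⅕ = 93/58 - 58/5 = -2899/290 ≈ -9.9966)
-18841/(-4302) - 22971/H = -18841/(-4302) - 22971/(-2899/290) = -18841*(-1/4302) - 22971*(-290/2899) = 18841/4302 + 512430/223 = 2208675403/959346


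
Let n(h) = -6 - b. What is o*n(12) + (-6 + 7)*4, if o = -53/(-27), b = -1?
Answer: -157/27 ≈ -5.8148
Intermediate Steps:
n(h) = -5 (n(h) = -6 - 1*(-1) = -6 + 1 = -5)
o = 53/27 (o = -53*(-1/27) = 53/27 ≈ 1.9630)
o*n(12) + (-6 + 7)*4 = (53/27)*(-5) + (-6 + 7)*4 = -265/27 + 1*4 = -265/27 + 4 = -157/27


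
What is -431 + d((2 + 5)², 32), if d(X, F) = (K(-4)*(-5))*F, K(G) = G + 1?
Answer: 49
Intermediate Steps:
K(G) = 1 + G
d(X, F) = 15*F (d(X, F) = ((1 - 4)*(-5))*F = (-3*(-5))*F = 15*F)
-431 + d((2 + 5)², 32) = -431 + 15*32 = -431 + 480 = 49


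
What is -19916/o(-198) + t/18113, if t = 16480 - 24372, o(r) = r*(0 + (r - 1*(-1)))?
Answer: -334286930/353257839 ≈ -0.94630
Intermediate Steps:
o(r) = r*(1 + r) (o(r) = r*(0 + (r + 1)) = r*(0 + (1 + r)) = r*(1 + r))
t = -7892
-19916/o(-198) + t/18113 = -19916*(-1/(198*(1 - 198))) - 7892/18113 = -19916/((-198*(-197))) - 7892*1/18113 = -19916/39006 - 7892/18113 = -19916*1/39006 - 7892/18113 = -9958/19503 - 7892/18113 = -334286930/353257839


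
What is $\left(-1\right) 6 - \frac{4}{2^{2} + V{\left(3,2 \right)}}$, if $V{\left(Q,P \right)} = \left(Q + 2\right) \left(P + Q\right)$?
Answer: $- \frac{178}{29} \approx -6.1379$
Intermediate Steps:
$V{\left(Q,P \right)} = \left(2 + Q\right) \left(P + Q\right)$
$\left(-1\right) 6 - \frac{4}{2^{2} + V{\left(3,2 \right)}} = \left(-1\right) 6 - \frac{4}{2^{2} + \left(3^{2} + 2 \cdot 2 + 2 \cdot 3 + 2 \cdot 3\right)} = -6 - \frac{4}{4 + \left(9 + 4 + 6 + 6\right)} = -6 - \frac{4}{4 + 25} = -6 - \frac{4}{29} = - \frac{178}{29}$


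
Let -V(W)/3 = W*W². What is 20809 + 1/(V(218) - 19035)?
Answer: 647154302378/31099731 ≈ 20809.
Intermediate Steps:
V(W) = -3*W³ (V(W) = -3*W*W² = -3*W³)
20809 + 1/(V(218) - 19035) = 20809 + 1/(-3*218³ - 19035) = 20809 + 1/(-3*10360232 - 19035) = 20809 + 1/(-31080696 - 19035) = 20809 + 1/(-31099731) = 20809 - 1/31099731 = 647154302378/31099731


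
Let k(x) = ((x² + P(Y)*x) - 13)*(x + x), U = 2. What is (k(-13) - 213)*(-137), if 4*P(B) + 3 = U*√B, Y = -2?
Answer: 1239165/2 - 23153*I*√2 ≈ 6.1958e+5 - 32743.0*I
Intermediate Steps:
P(B) = -¾ + √B/2 (P(B) = -¾ + (2*√B)/4 = -¾ + √B/2)
k(x) = 2*x*(-13 + x² + x*(-¾ + I*√2/2)) (k(x) = ((x² + (-¾ + √(-2)/2)*x) - 13)*(x + x) = ((x² + (-¾ + (I*√2)/2)*x) - 13)*(2*x) = ((x² + (-¾ + I*√2/2)*x) - 13)*(2*x) = ((x² + x*(-¾ + I*√2/2)) - 13)*(2*x) = (-13 + x² + x*(-¾ + I*√2/2))*(2*x) = 2*x*(-13 + x² + x*(-¾ + I*√2/2)))
(k(-13) - 213)*(-137) = (-½*(-13)*(52 - 4*(-13)² - 13*(3 - 2*I*√2)) - 213)*(-137) = (-½*(-13)*(52 - 4*169 + (-39 + 26*I*√2)) - 213)*(-137) = (-½*(-13)*(52 - 676 + (-39 + 26*I*√2)) - 213)*(-137) = (-½*(-13)*(-663 + 26*I*√2) - 213)*(-137) = ((-8619/2 + 169*I*√2) - 213)*(-137) = (-9045/2 + 169*I*√2)*(-137) = 1239165/2 - 23153*I*√2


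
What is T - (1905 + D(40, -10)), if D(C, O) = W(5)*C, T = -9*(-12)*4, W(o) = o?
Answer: -1673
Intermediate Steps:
T = 432 (T = 108*4 = 432)
D(C, O) = 5*C
T - (1905 + D(40, -10)) = 432 - (1905 + 5*40) = 432 - (1905 + 200) = 432 - 1*2105 = 432 - 2105 = -1673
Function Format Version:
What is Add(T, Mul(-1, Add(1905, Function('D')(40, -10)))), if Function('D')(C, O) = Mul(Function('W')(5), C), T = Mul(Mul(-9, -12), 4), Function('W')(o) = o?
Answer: -1673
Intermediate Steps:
T = 432 (T = Mul(108, 4) = 432)
Function('D')(C, O) = Mul(5, C)
Add(T, Mul(-1, Add(1905, Function('D')(40, -10)))) = Add(432, Mul(-1, Add(1905, Mul(5, 40)))) = Add(432, Mul(-1, Add(1905, 200))) = Add(432, Mul(-1, 2105)) = Add(432, -2105) = -1673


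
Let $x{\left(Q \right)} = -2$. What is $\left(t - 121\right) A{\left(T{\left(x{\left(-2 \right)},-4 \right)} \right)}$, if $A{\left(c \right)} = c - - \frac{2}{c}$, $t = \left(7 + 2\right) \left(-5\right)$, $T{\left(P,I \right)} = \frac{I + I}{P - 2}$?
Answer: $-498$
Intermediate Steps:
$T{\left(P,I \right)} = \frac{2 I}{-2 + P}$
$t = -45$ ($t = 9 \left(-5\right) = -45$)
$A{\left(c \right)} = c + \frac{2}{c}$
$\left(t - 121\right) A{\left(T{\left(x{\left(-2 \right)},-4 \right)} \right)} = \left(-45 - 121\right) \left(2 \left(-4\right) \frac{1}{-2 - 2} + \frac{2}{2 \left(-4\right) \frac{1}{-2 - 2}}\right) = - 166 \left(2 \left(-4\right) \frac{1}{-4} + \frac{2}{2 \left(-4\right) \frac{1}{-4}}\right) = - 166 \left(2 \left(-4\right) \left(- \frac{1}{4}\right) + \frac{2}{2 \left(-4\right) \left(- \frac{1}{4}\right)}\right) = - 166 \left(2 + \frac{2}{2}\right) = - 166 \left(2 + 2 \cdot \frac{1}{2}\right) = - 166 \left(2 + 1\right) = \left(-166\right) 3 = -498$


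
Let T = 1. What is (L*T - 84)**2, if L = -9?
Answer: 8649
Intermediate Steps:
(L*T - 84)**2 = (-9*1 - 84)**2 = (-9 - 84)**2 = (-93)**2 = 8649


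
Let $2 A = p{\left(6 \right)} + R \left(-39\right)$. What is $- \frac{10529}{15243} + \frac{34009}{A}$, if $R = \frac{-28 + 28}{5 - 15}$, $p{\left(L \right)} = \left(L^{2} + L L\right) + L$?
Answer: $\frac{57554284}{66053} \approx 871.33$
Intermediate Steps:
$p{\left(L \right)} = L + 2 L^{2}$ ($p{\left(L \right)} = \left(L^{2} + L^{2}\right) + L = 2 L^{2} + L = L + 2 L^{2}$)
$R = 0$ ($R = \frac{0}{-10} = 0 \left(- \frac{1}{10}\right) = 0$)
$A = 39$ ($A = \frac{6 \left(1 + 2 \cdot 6\right) + 0 \left(-39\right)}{2} = \frac{6 \left(1 + 12\right) + 0}{2} = \frac{6 \cdot 13 + 0}{2} = \frac{78 + 0}{2} = \frac{1}{2} \cdot 78 = 39$)
$- \frac{10529}{15243} + \frac{34009}{A} = - \frac{10529}{15243} + \frac{34009}{39} = \frac{57554284}{66053}$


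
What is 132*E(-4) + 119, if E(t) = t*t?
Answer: 2231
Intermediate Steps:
E(t) = t²
132*E(-4) + 119 = 132*(-4)² + 119 = 132*16 + 119 = 2112 + 119 = 2231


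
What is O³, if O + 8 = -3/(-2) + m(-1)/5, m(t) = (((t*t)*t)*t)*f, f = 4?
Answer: -185193/1000 ≈ -185.19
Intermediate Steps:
m(t) = 4*t⁴ (m(t) = (((t*t)*t)*t)*4 = ((t²*t)*t)*4 = (t³*t)*4 = t⁴*4 = 4*t⁴)
O = -57/10 (O = -8 + (-3/(-2) + (4*(-1)⁴)/5) = -8 + (-3*(-½) + (4*1)*(⅕)) = -8 + (3/2 + 4*(⅕)) = -8 + (3/2 + ⅘) = -8 + 23/10 = -57/10 ≈ -5.7000)
O³ = (-57/10)³ = -185193/1000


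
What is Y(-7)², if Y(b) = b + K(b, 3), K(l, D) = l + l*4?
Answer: 1764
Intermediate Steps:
K(l, D) = 5*l (K(l, D) = l + 4*l = 5*l)
Y(b) = 6*b (Y(b) = b + 5*b = 6*b)
Y(-7)² = (6*(-7))² = (-42)² = 1764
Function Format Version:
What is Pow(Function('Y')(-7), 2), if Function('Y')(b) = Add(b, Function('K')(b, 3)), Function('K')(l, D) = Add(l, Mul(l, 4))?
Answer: 1764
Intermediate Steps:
Function('K')(l, D) = Mul(5, l) (Function('K')(l, D) = Add(l, Mul(4, l)) = Mul(5, l))
Function('Y')(b) = Mul(6, b) (Function('Y')(b) = Add(b, Mul(5, b)) = Mul(6, b))
Pow(Function('Y')(-7), 2) = Pow(Mul(6, -7), 2) = Pow(-42, 2) = 1764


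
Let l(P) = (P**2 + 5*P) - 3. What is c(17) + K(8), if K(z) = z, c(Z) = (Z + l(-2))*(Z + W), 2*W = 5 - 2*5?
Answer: 124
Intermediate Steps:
l(P) = -3 + P**2 + 5*P
W = -5/2 (W = (5 - 2*5)/2 = (5 - 10)/2 = (1/2)*(-5) = -5/2 ≈ -2.5000)
c(Z) = (-9 + Z)*(-5/2 + Z) (c(Z) = (Z + (-3 + (-2)**2 + 5*(-2)))*(Z - 5/2) = (Z + (-3 + 4 - 10))*(-5/2 + Z) = (Z - 9)*(-5/2 + Z) = (-9 + Z)*(-5/2 + Z))
c(17) + K(8) = (45/2 + 17**2 - 23/2*17) + 8 = (45/2 + 289 - 391/2) + 8 = 116 + 8 = 124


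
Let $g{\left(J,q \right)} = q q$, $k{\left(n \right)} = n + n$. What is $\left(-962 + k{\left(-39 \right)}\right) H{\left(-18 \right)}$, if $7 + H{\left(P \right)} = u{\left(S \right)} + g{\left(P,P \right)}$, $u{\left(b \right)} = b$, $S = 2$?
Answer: $-331760$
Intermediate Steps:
$k{\left(n \right)} = 2 n$
$g{\left(J,q \right)} = q^{2}$
$H{\left(P \right)} = -5 + P^{2}$ ($H{\left(P \right)} = -7 + \left(2 + P^{2}\right) = -5 + P^{2}$)
$\left(-962 + k{\left(-39 \right)}\right) H{\left(-18 \right)} = \left(-962 + 2 \left(-39\right)\right) \left(-5 + \left(-18\right)^{2}\right) = \left(-962 - 78\right) \left(-5 + 324\right) = \left(-1040\right) 319 = -331760$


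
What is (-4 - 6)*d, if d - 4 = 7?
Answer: -110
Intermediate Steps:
d = 11 (d = 4 + 7 = 11)
(-4 - 6)*d = (-4 - 6)*11 = -10*11 = -110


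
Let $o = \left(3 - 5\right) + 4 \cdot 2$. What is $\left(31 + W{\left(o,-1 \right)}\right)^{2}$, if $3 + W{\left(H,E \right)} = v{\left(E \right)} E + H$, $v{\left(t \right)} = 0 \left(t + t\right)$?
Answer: $1156$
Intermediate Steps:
$o = 6$ ($o = \left(3 - 5\right) + 8 = -2 + 8 = 6$)
$v{\left(t \right)} = 0$ ($v{\left(t \right)} = 0 \cdot 2 t = 0$)
$W{\left(H,E \right)} = -3 + H$ ($W{\left(H,E \right)} = -3 + \left(0 E + H\right) = -3 + \left(0 + H\right) = -3 + H$)
$\left(31 + W{\left(o,-1 \right)}\right)^{2} = \left(31 + \left(-3 + 6\right)\right)^{2} = \left(31 + 3\right)^{2} = 34^{2} = 1156$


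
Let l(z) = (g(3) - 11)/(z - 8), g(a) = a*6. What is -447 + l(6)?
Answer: -901/2 ≈ -450.50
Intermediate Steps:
g(a) = 6*a
l(z) = 7/(-8 + z) (l(z) = (6*3 - 11)/(z - 8) = (18 - 11)/(-8 + z) = 7/(-8 + z))
-447 + l(6) = -447 + 7/(-8 + 6) = -447 + 7/(-2) = -447 + 7*(-½) = -447 - 7/2 = -901/2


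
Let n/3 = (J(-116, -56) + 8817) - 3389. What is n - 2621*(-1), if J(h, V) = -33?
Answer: 18806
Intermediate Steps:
n = 16185 (n = 3*((-33 + 8817) - 3389) = 3*(8784 - 3389) = 3*5395 = 16185)
n - 2621*(-1) = 16185 - 2621*(-1) = 16185 - 1*(-2621) = 16185 + 2621 = 18806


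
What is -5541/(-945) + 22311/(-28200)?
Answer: 3003829/592200 ≈ 5.0723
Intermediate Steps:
-5541/(-945) + 22311/(-28200) = -5541*(-1/945) + 22311*(-1/28200) = 1847/315 - 7437/9400 = 3003829/592200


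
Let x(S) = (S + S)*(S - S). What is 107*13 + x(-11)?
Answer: 1391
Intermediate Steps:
x(S) = 0 (x(S) = (2*S)*0 = 0)
107*13 + x(-11) = 107*13 + 0 = 1391 + 0 = 1391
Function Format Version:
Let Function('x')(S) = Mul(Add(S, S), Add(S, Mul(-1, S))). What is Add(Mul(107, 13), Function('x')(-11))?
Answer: 1391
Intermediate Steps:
Function('x')(S) = 0 (Function('x')(S) = Mul(Mul(2, S), 0) = 0)
Add(Mul(107, 13), Function('x')(-11)) = Add(Mul(107, 13), 0) = Add(1391, 0) = 1391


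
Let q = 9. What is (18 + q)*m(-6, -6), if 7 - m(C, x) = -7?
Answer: 378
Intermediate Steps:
m(C, x) = 14 (m(C, x) = 7 - 1*(-7) = 7 + 7 = 14)
(18 + q)*m(-6, -6) = (18 + 9)*14 = 27*14 = 378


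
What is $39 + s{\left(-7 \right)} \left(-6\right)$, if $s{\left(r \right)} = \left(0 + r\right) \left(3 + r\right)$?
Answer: $-129$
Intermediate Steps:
$s{\left(r \right)} = r \left(3 + r\right)$
$39 + s{\left(-7 \right)} \left(-6\right) = 39 + - 7 \left(3 - 7\right) \left(-6\right) = 39 + \left(-7\right) \left(-4\right) \left(-6\right) = 39 + 28 \left(-6\right) = 39 - 168 = -129$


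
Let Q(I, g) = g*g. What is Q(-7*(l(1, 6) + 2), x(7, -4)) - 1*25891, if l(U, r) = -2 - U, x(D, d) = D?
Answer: -25842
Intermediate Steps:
Q(I, g) = g**2
Q(-7*(l(1, 6) + 2), x(7, -4)) - 1*25891 = 7**2 - 1*25891 = 49 - 25891 = -25842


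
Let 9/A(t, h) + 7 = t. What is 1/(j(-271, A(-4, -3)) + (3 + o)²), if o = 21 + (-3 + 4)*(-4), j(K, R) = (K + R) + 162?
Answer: 11/3192 ≈ 0.0034461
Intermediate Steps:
A(t, h) = 9/(-7 + t)
j(K, R) = 162 + K + R
o = 17 (o = 21 + 1*(-4) = 21 - 4 = 17)
1/(j(-271, A(-4, -3)) + (3 + o)²) = 1/((162 - 271 + 9/(-7 - 4)) + (3 + 17)²) = 1/((162 - 271 + 9/(-11)) + 20²) = 1/((162 - 271 + 9*(-1/11)) + 400) = 1/((162 - 271 - 9/11) + 400) = 1/(-1208/11 + 400) = 1/(3192/11) = 11/3192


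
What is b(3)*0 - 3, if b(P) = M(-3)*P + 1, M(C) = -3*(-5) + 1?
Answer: -3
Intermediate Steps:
M(C) = 16 (M(C) = 15 + 1 = 16)
b(P) = 1 + 16*P (b(P) = 16*P + 1 = 1 + 16*P)
b(3)*0 - 3 = (1 + 16*3)*0 - 3 = (1 + 48)*0 - 3 = 49*0 - 3 = 0 - 3 = -3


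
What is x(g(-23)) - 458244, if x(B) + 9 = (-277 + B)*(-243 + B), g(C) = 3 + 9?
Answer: -397038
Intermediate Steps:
g(C) = 12
x(B) = -9 + (-277 + B)*(-243 + B)
x(g(-23)) - 458244 = (67302 + 12**2 - 520*12) - 458244 = (67302 + 144 - 6240) - 458244 = 61206 - 458244 = -397038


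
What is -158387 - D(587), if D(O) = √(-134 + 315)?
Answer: -158387 - √181 ≈ -1.5840e+5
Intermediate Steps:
D(O) = √181
-158387 - D(587) = -158387 - √181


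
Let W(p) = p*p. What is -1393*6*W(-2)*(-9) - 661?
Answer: 300227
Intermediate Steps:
W(p) = p²
-1393*6*W(-2)*(-9) - 661 = -1393*6*(-2)²*(-9) - 661 = -1393*6*4*(-9) - 661 = -33432*(-9) - 661 = -1393*(-216) - 661 = 300888 - 661 = 300227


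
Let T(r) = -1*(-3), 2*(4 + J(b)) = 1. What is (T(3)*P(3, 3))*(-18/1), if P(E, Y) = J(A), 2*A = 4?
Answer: 189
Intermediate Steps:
A = 2 (A = (1/2)*4 = 2)
J(b) = -7/2 (J(b) = -4 + (1/2)*1 = -4 + 1/2 = -7/2)
T(r) = 3
P(E, Y) = -7/2
(T(3)*P(3, 3))*(-18/1) = (3*(-7/2))*(-18/1) = -(-189) = -21/2*(-18) = 189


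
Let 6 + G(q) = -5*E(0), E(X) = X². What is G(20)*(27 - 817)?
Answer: 4740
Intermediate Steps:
G(q) = -6 (G(q) = -6 - 5*0² = -6 - 5*0 = -6 + 0 = -6)
G(20)*(27 - 817) = -6*(27 - 817) = -6*(-790) = 4740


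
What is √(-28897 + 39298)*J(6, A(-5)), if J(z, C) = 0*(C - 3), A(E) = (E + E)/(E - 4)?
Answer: 0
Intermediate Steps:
A(E) = 2*E/(-4 + E) (A(E) = (2*E)/(-4 + E) = 2*E/(-4 + E))
J(z, C) = 0 (J(z, C) = 0*(-3 + C) = 0)
√(-28897 + 39298)*J(6, A(-5)) = √(-28897 + 39298)*0 = √10401*0 = 0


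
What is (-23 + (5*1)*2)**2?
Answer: 169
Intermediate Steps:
(-23 + (5*1)*2)**2 = (-23 + 5*2)**2 = (-23 + 10)**2 = (-13)**2 = 169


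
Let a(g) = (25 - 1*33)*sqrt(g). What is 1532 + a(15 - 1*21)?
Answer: 1532 - 8*I*sqrt(6) ≈ 1532.0 - 19.596*I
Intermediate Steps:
a(g) = -8*sqrt(g) (a(g) = (25 - 33)*sqrt(g) = -8*sqrt(g))
1532 + a(15 - 1*21) = 1532 - 8*sqrt(15 - 1*21) = 1532 - 8*sqrt(15 - 21) = 1532 - 8*I*sqrt(6)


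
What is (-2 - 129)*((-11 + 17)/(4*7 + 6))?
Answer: -393/17 ≈ -23.118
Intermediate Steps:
(-2 - 129)*((-11 + 17)/(4*7 + 6)) = -786/(28 + 6) = -786/34 = -131*3/17 = -393/17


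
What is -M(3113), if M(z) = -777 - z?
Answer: 3890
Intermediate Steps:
-M(3113) = -(-777 - 1*3113) = -(-777 - 3113) = -1*(-3890) = 3890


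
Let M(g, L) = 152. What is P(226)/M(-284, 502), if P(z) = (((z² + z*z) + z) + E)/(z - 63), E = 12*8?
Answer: 51237/12388 ≈ 4.1360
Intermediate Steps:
E = 96
P(z) = (96 + z + 2*z²)/(-63 + z) (P(z) = (((z² + z*z) + z) + 96)/(z - 63) = (((z² + z²) + z) + 96)/(-63 + z) = ((2*z² + z) + 96)/(-63 + z) = ((z + 2*z²) + 96)/(-63 + z) = (96 + z + 2*z²)/(-63 + z))
P(226)/M(-284, 502) = ((96 + 226 + 2*226²)/(-63 + 226))/152 = ((96 + 226 + 2*51076)/163)*(1/152) = ((96 + 226 + 102152)/163)*(1/152) = ((1/163)*102474)*(1/152) = (102474/163)*(1/152) = 51237/12388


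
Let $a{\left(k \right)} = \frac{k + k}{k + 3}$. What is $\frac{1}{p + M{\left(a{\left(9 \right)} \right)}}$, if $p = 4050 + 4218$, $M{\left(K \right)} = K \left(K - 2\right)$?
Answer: $\frac{4}{33069} \approx 0.00012096$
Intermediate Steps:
$a{\left(k \right)} = \frac{2 k}{3 + k}$
$M{\left(K \right)} = K \left(-2 + K\right)$
$p = 8268$
$\frac{1}{p + M{\left(a{\left(9 \right)} \right)}} = \frac{1}{8268 + 2 \cdot 9 \frac{1}{3 + 9} \left(-2 + 2 \cdot 9 \frac{1}{3 + 9}\right)} = \frac{1}{8268 + 2 \cdot 9 \cdot \frac{1}{12} \left(-2 + 2 \cdot 9 \cdot \frac{1}{12}\right)} = \frac{1}{8268 + \frac{3 \left(-2 + \frac{3}{2}\right)}{2}} = \frac{1}{8268 + \frac{3}{2} \left(- \frac{1}{2}\right)} = \frac{1}{8268 - \frac{3}{4}} = \frac{1}{\frac{33069}{4}} = \frac{4}{33069}$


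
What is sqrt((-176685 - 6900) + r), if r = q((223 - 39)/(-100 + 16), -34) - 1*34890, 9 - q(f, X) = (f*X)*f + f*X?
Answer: I*sqrt(96304406)/21 ≈ 467.31*I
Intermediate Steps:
q(f, X) = 9 - X*f - X*f**2 (q(f, X) = 9 - ((f*X)*f + f*X) = 9 - ((X*f)*f + X*f) = 9 - (X*f**2 + X*f) = 9 - (X*f + X*f**2) = 9 + (-X*f - X*f**2) = 9 - X*f - X*f**2)
r = -15343421/441 (r = (9 - 1*(-34)*(223 - 39)/(-100 + 16) - 1*(-34)*((223 - 39)/(-100 + 16))**2) - 1*34890 = (9 - 1*(-34)*184/(-84) - 1*(-34)*(184/(-84))**2) - 34890 = (9 - 1*(-34)*184*(-1/84) - 1*(-34)*(184*(-1/84))**2) - 34890 = (9 - 1*(-34)*(-46/21) - 1*(-34)*(-46/21)**2) - 34890 = (9 - 1564/21 - 1*(-34)*2116/441) - 34890 = (9 - 1564/21 + 71944/441) - 34890 = 43069/441 - 34890 = -15343421/441 ≈ -34792.)
sqrt((-176685 - 6900) + r) = sqrt((-176685 - 6900) - 15343421/441) = sqrt(-183585 - 15343421/441) = sqrt(-96304406/441) = I*sqrt(96304406)/21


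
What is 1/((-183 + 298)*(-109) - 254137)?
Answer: -1/266672 ≈ -3.7499e-6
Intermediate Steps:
1/((-183 + 298)*(-109) - 254137) = 1/(115*(-109) - 254137) = 1/(-12535 - 254137) = 1/(-266672) = -1/266672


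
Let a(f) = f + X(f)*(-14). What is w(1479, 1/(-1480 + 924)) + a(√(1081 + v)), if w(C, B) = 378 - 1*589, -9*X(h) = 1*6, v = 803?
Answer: -605/3 + 2*√471 ≈ -158.26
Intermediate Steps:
X(h) = -⅔ (X(h) = -6/9 = -⅑*6 = -⅔)
w(C, B) = -211 (w(C, B) = 378 - 589 = -211)
a(f) = 28/3 + f (a(f) = f - ⅔*(-14) = f + 28/3 = 28/3 + f)
w(1479, 1/(-1480 + 924)) + a(√(1081 + v)) = -211 + (28/3 + √(1081 + 803)) = -211 + (28/3 + √1884) = -211 + (28/3 + 2*√471) = -605/3 + 2*√471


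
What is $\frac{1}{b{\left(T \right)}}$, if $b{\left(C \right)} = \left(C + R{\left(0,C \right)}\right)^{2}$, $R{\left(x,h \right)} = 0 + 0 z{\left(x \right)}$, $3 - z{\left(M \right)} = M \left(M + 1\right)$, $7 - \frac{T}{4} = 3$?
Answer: $\frac{1}{256} \approx 0.0039063$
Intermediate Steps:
$T = 16$ ($T = 28 - 12 = 16$)
$z{\left(M \right)} = 3 - M \left(1 + M\right)$ ($z{\left(M \right)} = 3 - M \left(M + 1\right) = 3 - M \left(1 + M\right)$)
$R{\left(x,h \right)} = 0$ ($R{\left(x,h \right)} = 0 + 0 \left(3 - x - x^{2}\right) = 0 + 0 = 0$)
$b{\left(C \right)} = C^{2}$ ($b{\left(C \right)} = \left(C + 0\right)^{2} = C^{2}$)
$\frac{1}{b{\left(T \right)}} = \frac{1}{16^{2}} = \frac{1}{256}$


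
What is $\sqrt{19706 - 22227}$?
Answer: $i \sqrt{2521} \approx 50.21 i$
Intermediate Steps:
$\sqrt{19706 - 22227} = \sqrt{-2521} = i \sqrt{2521}$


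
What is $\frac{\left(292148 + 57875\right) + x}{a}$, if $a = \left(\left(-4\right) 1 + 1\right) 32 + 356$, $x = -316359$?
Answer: $\frac{8416}{65} \approx 129.48$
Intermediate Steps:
$a = 260$ ($a = \left(-4 + 1\right) 32 + 356 = \left(-3\right) 32 + 356 = -96 + 356 = 260$)
$\frac{\left(292148 + 57875\right) + x}{a} = \frac{\left(292148 + 57875\right) - 316359}{260} = \left(350023 - 316359\right) \frac{1}{260} = 33664 \cdot \frac{1}{260} = \frac{8416}{65}$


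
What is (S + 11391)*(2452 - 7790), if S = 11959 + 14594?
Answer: -202545072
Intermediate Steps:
S = 26553
(S + 11391)*(2452 - 7790) = (26553 + 11391)*(2452 - 7790) = 37944*(-5338) = -202545072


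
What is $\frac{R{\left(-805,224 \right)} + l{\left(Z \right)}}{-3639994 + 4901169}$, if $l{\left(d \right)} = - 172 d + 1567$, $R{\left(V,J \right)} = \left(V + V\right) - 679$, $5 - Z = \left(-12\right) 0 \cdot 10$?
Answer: $- \frac{1582}{1261175} \approx -0.0012544$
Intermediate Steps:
$Z = 5$ ($Z = 5 - \left(-12\right) 0 \cdot 10 = 5 - 0 \cdot 10 = 5 - 0 = 5 + 0 = 5$)
$R{\left(V,J \right)} = -679 + 2 V$ ($R{\left(V,J \right)} = 2 V - 679 = -679 + 2 V$)
$l{\left(d \right)} = 1567 - 172 d$
$\frac{R{\left(-805,224 \right)} + l{\left(Z \right)}}{-3639994 + 4901169} = \frac{\left(-679 + 2 \left(-805\right)\right) + \left(1567 - 860\right)}{-3639994 + 4901169} = \frac{\left(-679 - 1610\right) + \left(1567 - 860\right)}{1261175} = \left(-2289 + 707\right) \frac{1}{1261175} = \left(-1582\right) \frac{1}{1261175} = - \frac{1582}{1261175}$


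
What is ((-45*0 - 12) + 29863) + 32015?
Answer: 61866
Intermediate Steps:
((-45*0 - 12) + 29863) + 32015 = ((0 - 12) + 29863) + 32015 = (-12 + 29863) + 32015 = 29851 + 32015 = 61866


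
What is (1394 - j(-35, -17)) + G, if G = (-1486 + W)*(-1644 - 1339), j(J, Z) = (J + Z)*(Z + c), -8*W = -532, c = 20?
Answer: 8471837/2 ≈ 4.2359e+6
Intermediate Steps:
W = 133/2 (W = -⅛*(-532) = 133/2 ≈ 66.500)
j(J, Z) = (20 + Z)*(J + Z) (j(J, Z) = (J + Z)*(Z + 20) = (J + Z)*(20 + Z) = (20 + Z)*(J + Z))
G = 8468737/2 (G = (-1486 + 133/2)*(-1644 - 1339) = -2839/2*(-2983) = 8468737/2 ≈ 4.2344e+6)
(1394 - j(-35, -17)) + G = (1394 - ((-17)² + 20*(-35) + 20*(-17) - 35*(-17))) + 8468737/2 = (1394 - (289 - 700 - 340 + 595)) + 8468737/2 = (1394 - 1*(-156)) + 8468737/2 = (1394 + 156) + 8468737/2 = 1550 + 8468737/2 = 8471837/2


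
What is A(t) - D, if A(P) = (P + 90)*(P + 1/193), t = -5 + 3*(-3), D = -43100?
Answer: 8113024/193 ≈ 42036.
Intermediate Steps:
t = -14 (t = -5 - 9 = -14)
A(P) = (90 + P)*(1/193 + P) (A(P) = (90 + P)*(P + 1/193) = (90 + P)*(1/193 + P))
A(t) - D = (90/193 + (-14)² + (17371/193)*(-14)) - 1*(-43100) = (90/193 + 196 - 243194/193) + 43100 = -205276/193 + 43100 = 8113024/193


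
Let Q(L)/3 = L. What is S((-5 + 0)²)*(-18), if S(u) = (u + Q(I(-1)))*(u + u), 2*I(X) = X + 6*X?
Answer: -13050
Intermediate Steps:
I(X) = 7*X/2 (I(X) = (X + 6*X)/2 = (7*X)/2 = 7*X/2)
Q(L) = 3*L
S(u) = 2*u*(-21/2 + u) (S(u) = (u + 3*((7/2)*(-1)))*(u + u) = (u + 3*(-7/2))*(2*u) = (u - 21/2)*(2*u) = (-21/2 + u)*(2*u) = 2*u*(-21/2 + u))
S((-5 + 0)²)*(-18) = ((-5 + 0)²*(-21 + 2*(-5 + 0)²))*(-18) = ((-5)²*(-21 + 2*(-5)²))*(-18) = (25*(-21 + 2*25))*(-18) = (25*(-21 + 50))*(-18) = (25*29)*(-18) = 725*(-18) = -13050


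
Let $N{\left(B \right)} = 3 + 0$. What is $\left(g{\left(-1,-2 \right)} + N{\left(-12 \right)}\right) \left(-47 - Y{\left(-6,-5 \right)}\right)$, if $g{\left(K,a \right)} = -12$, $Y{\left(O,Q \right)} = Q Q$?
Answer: $648$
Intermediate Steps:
$Y{\left(O,Q \right)} = Q^{2}$
$N{\left(B \right)} = 3$
$\left(g{\left(-1,-2 \right)} + N{\left(-12 \right)}\right) \left(-47 - Y{\left(-6,-5 \right)}\right) = \left(-12 + 3\right) \left(-47 - \left(-5\right)^{2}\right) = - 9 \left(-47 - 25\right) = \left(-9\right) \left(-72\right) = 648$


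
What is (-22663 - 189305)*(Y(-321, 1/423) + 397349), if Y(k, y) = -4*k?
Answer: -84497439744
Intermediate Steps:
(-22663 - 189305)*(Y(-321, 1/423) + 397349) = (-22663 - 189305)*(-4*(-321) + 397349) = -211968*(1284 + 397349) = -211968*398633 = -84497439744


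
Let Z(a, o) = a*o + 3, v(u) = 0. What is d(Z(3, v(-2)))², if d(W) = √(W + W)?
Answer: 6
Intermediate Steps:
Z(a, o) = 3 + a*o
d(W) = √2*√W (d(W) = √(2*W) = √2*√W)
d(Z(3, v(-2)))² = (√2*√(3 + 3*0))² = (√2*√(3 + 0))² = (√2*√3)² = (√6)² = 6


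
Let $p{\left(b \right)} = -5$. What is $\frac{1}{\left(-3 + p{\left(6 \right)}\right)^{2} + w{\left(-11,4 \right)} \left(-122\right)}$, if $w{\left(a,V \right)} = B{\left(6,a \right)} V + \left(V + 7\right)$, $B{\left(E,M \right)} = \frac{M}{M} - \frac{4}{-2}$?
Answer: $- \frac{1}{2742} \approx -0.0003647$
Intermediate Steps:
$B{\left(E,M \right)} = 3$ ($B{\left(E,M \right)} = 1 - -2 = 1 + 2 = 3$)
$w{\left(a,V \right)} = 7 + 4 V$ ($w{\left(a,V \right)} = 3 V + \left(V + 7\right) = 3 V + \left(7 + V\right) = 7 + 4 V$)
$\frac{1}{\left(-3 + p{\left(6 \right)}\right)^{2} + w{\left(-11,4 \right)} \left(-122\right)} = \frac{1}{\left(-3 - 5\right)^{2} + \left(7 + 4 \cdot 4\right) \left(-122\right)} = \frac{1}{\left(-8\right)^{2} + \left(7 + 16\right) \left(-122\right)} = \frac{1}{64 + 23 \left(-122\right)} = \frac{1}{64 - 2806} = \frac{1}{-2742} = - \frac{1}{2742}$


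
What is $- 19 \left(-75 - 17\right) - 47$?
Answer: $1701$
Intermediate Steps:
$- 19 \left(-75 - 17\right) - 47 = \left(-19\right) \left(-92\right) - 47 = 1748 - 47 = 1701$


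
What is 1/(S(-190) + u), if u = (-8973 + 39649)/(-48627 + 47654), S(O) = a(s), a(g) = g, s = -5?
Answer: -973/35541 ≈ -0.027377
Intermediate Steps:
S(O) = -5
u = -30676/973 (u = 30676/(-973) = 30676*(-1/973) = -30676/973 ≈ -31.527)
1/(S(-190) + u) = 1/(-5 - 30676/973) = 1/(-35541/973) = -973/35541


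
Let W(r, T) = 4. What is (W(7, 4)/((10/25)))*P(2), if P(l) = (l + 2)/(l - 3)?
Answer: -40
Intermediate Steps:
P(l) = (2 + l)/(-3 + l)
(W(7, 4)/((10/25)))*P(2) = (4/((10/25)))*((2 + 2)/(-3 + 2)) = (4/((10*(1/25))))*(4/(-1)) = (4/(⅖))*(-1*4) = (4*(5/2))*(-4) = 10*(-4) = -40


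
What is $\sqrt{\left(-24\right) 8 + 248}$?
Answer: $2 \sqrt{14} \approx 7.4833$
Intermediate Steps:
$\sqrt{\left(-24\right) 8 + 248} = \sqrt{-192 + 248} = \sqrt{56} = 2 \sqrt{14}$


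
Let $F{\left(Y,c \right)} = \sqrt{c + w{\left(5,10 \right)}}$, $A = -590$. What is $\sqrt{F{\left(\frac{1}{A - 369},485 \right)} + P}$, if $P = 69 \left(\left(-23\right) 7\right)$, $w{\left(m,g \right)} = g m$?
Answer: $\sqrt{-11109 + \sqrt{535}} \approx 105.29 i$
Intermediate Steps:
$F{\left(Y,c \right)} = \sqrt{50 + c}$ ($F{\left(Y,c \right)} = \sqrt{c + 10 \cdot 5} = \sqrt{c + 50} = \sqrt{50 + c}$)
$P = -11109$ ($P = 69 \left(-161\right) = -11109$)
$\sqrt{F{\left(\frac{1}{A - 369},485 \right)} + P} = \sqrt{\sqrt{50 + 485} - 11109} = \sqrt{\sqrt{535} - 11109} = \sqrt{-11109 + \sqrt{535}}$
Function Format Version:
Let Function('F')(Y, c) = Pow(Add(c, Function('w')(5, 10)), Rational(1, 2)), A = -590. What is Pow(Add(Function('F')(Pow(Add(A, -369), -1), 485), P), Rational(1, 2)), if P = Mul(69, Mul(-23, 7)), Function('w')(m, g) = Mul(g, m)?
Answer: Pow(Add(-11109, Pow(535, Rational(1, 2))), Rational(1, 2)) ≈ Mul(105.29, I)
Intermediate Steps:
Function('F')(Y, c) = Pow(Add(50, c), Rational(1, 2)) (Function('F')(Y, c) = Pow(Add(c, Mul(10, 5)), Rational(1, 2)) = Pow(Add(c, 50), Rational(1, 2)) = Pow(Add(50, c), Rational(1, 2)))
P = -11109 (P = Mul(69, -161) = -11109)
Pow(Add(Function('F')(Pow(Add(A, -369), -1), 485), P), Rational(1, 2)) = Pow(Add(Pow(Add(50, 485), Rational(1, 2)), -11109), Rational(1, 2)) = Pow(Add(Pow(535, Rational(1, 2)), -11109), Rational(1, 2)) = Pow(Add(-11109, Pow(535, Rational(1, 2))), Rational(1, 2))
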